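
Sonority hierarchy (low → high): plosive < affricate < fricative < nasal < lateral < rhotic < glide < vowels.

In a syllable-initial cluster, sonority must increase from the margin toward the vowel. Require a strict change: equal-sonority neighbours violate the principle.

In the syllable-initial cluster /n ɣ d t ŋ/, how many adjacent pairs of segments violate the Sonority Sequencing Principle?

/n/ is a nasal (sonority 4).
/ɣ/ is a fricative (sonority 3).
/d/ is a plosive (sonority 1).
/t/ is a plosive (sonority 1).
/ŋ/ is a nasal (sonority 4).
/n/→/ɣ/: 4→3 (does not rise) — violation.
/ɣ/→/d/: 3→1 (does not rise) — violation.
/d/→/t/: 1→1 (plateau) — violation.
/t/→/ŋ/: 1→4 (rises) — ok.

3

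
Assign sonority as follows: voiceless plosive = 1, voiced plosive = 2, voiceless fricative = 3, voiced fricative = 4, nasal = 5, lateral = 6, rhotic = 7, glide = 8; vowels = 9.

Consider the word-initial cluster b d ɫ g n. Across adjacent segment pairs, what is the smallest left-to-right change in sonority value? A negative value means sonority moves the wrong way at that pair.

-4

/b/ — voiced plosive, sonority 2.
/d/ — voiced plosive, sonority 2.
/ɫ/ — lateral, sonority 6.
/g/ — voiced plosive, sonority 2.
/n/ — nasal, sonority 5.
/b/→/d/: change +0.
/d/→/ɫ/: change +4.
/ɫ/→/g/: change -4.
/g/→/n/: change +3.
Minimum = -4.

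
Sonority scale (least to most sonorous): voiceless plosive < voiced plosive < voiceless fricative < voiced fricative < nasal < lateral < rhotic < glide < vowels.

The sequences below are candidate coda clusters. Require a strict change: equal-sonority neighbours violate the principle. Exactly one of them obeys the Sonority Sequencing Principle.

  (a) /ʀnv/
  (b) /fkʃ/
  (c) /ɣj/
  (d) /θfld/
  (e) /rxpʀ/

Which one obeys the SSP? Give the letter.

(a) sonority 7-5-4: well-formed.
(b) sonority 3-1-3: ill-formed.
(c) sonority 4-8: ill-formed.
(d) sonority 3-3-6-2: ill-formed.
(e) sonority 7-3-1-7: ill-formed.

a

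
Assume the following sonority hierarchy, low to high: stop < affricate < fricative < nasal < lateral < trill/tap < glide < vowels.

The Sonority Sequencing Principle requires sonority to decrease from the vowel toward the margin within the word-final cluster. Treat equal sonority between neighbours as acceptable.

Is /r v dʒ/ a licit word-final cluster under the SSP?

/r/ is a trill/tap (sonority 6).
/v/ is a fricative (sonority 3).
/dʒ/ is an affricate (sonority 2).
The profile 6-3-2 strictly falls, so the word-final cluster satisfies the SSP.

yes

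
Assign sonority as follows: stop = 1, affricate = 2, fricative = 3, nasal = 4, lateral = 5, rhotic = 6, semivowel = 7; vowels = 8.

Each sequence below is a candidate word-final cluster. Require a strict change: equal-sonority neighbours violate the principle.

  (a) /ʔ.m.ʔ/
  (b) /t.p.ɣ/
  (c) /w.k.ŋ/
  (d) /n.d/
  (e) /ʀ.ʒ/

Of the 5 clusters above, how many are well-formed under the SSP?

2

(a) /ʔ.m.ʔ/: profile 1-4-1 — violates.
(b) /t.p.ɣ/: profile 1-1-3 — violates.
(c) /w.k.ŋ/: profile 7-1-4 — violates.
(d) /n.d/: profile 4-1 — obeys.
(e) /ʀ.ʒ/: profile 6-3 — obeys.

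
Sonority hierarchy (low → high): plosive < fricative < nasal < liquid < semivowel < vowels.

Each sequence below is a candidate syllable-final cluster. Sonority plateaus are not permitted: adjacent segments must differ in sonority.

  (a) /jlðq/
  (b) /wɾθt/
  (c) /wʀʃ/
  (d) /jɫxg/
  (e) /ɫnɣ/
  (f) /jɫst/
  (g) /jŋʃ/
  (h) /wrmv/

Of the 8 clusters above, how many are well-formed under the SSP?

(a) /jlðq/: profile 5-4-2-1 — obeys.
(b) /wɾθt/: profile 5-4-2-1 — obeys.
(c) /wʀʃ/: profile 5-4-2 — obeys.
(d) /jɫxg/: profile 5-4-2-1 — obeys.
(e) /ɫnɣ/: profile 4-3-2 — obeys.
(f) /jɫst/: profile 5-4-2-1 — obeys.
(g) /jŋʃ/: profile 5-3-2 — obeys.
(h) /wrmv/: profile 5-4-3-2 — obeys.

8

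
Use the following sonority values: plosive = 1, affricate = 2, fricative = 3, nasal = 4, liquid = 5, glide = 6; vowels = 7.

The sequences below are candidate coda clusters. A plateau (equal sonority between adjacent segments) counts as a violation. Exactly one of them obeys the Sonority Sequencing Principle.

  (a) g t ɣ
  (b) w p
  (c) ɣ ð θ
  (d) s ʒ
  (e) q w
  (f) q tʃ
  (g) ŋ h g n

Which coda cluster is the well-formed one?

b

(a) sonority 1-1-3: ill-formed.
(b) sonority 6-1: well-formed.
(c) sonority 3-3-3: ill-formed.
(d) sonority 3-3: ill-formed.
(e) sonority 1-6: ill-formed.
(f) sonority 1-2: ill-formed.
(g) sonority 4-3-1-4: ill-formed.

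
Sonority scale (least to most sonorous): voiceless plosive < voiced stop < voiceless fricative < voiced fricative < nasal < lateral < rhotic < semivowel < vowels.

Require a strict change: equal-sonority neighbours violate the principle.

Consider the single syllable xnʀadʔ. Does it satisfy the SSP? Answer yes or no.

yes

Onset: /x/ is a voiceless fricative (sonority 3), /n/ is a nasal (sonority 5), /ʀ/ is a rhotic (sonority 7); then the nucleus /a/ (sonority 9).
Onset profile 3-5-7-9 — rises to the nucleus.
Coda: /d/ is a voiced stop (sonority 2), /ʔ/ is a voiceless plosive (sonority 1).
Coda profile 9-2-1 — falls from the nucleus.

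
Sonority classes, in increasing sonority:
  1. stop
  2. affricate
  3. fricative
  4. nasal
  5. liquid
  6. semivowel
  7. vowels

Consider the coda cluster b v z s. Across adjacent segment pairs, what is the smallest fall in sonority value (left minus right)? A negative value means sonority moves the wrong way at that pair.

/b/ is a stop (sonority 1).
/v/ is a fricative (sonority 3).
/z/ is a fricative (sonority 3).
/s/ is a fricative (sonority 3).
/b/→/v/: change -2.
/v/→/z/: change +0.
/z/→/s/: change +0.
Minimum = -2.

-2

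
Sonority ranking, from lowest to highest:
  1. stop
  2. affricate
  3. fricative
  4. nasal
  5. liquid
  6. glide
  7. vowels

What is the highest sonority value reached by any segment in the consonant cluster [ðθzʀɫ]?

/ð/ is a fricative (sonority 3).
/θ/ is a fricative (sonority 3).
/z/ is a fricative (sonority 3).
/ʀ/ is a liquid (sonority 5).
/ɫ/ is a liquid (sonority 5).
The maximum is 5.

5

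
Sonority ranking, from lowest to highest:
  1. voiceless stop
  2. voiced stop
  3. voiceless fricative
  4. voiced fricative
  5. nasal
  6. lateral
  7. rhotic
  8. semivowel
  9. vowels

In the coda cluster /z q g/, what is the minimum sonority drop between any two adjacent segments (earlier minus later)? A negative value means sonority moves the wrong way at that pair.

-1

/z/ is a voiced fricative (sonority 4).
/q/ is a voiceless stop (sonority 1).
/g/ is a voiced stop (sonority 2).
/z/→/q/: change +3.
/q/→/g/: change -1.
Minimum = -1.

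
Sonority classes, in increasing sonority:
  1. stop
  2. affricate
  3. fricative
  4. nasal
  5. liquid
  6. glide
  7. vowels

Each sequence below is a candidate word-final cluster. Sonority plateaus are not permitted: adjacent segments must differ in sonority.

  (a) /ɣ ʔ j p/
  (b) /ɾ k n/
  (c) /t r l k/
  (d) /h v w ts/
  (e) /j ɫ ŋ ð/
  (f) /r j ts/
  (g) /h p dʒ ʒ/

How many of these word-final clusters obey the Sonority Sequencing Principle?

1

(a) 3-1-6-1 → violates
(b) 5-1-4 → violates
(c) 1-5-5-1 → violates
(d) 3-3-6-2 → violates
(e) 6-5-4-3 → obeys
(f) 5-6-2 → violates
(g) 3-1-2-3 → violates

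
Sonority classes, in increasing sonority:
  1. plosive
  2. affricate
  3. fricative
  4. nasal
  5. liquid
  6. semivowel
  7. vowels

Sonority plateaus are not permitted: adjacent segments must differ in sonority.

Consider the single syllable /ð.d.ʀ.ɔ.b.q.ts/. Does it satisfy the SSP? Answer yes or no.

Onset: /ð/ is a fricative (sonority 3), /d/ is a plosive (sonority 1), /ʀ/ is a liquid (sonority 5); then the nucleus /ɔ/ (sonority 7).
Onset profile 3-1-5-7 — does not strictly rise throughout.
Coda: /b/ is a plosive (sonority 1), /q/ is a plosive (sonority 1), /ts/ is an affricate (sonority 2).
Coda profile 7-1-1-2 — does not strictly fall throughout.

no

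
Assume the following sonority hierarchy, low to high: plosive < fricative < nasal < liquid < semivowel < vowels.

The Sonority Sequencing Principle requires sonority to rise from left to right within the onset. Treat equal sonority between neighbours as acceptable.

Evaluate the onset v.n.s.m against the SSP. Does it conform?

no

/v/ — fricative, sonority 2.
/n/ — nasal, sonority 3.
/s/ — fricative, sonority 2.
/m/ — nasal, sonority 3.
The profile is 2-3-2-3. Between /n/ (3) and /s/ (2) sonority does not rise, so the cluster violates the SSP.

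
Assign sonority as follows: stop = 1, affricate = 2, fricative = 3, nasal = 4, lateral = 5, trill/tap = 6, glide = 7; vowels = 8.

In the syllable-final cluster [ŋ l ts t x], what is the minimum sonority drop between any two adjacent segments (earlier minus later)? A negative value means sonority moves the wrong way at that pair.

-2

/ŋ/ — nasal, sonority 4.
/l/ — lateral, sonority 5.
/ts/ — affricate, sonority 2.
/t/ — stop, sonority 1.
/x/ — fricative, sonority 3.
/ŋ/→/l/: change -1.
/l/→/ts/: change +3.
/ts/→/t/: change +1.
/t/→/x/: change -2.
Minimum = -2.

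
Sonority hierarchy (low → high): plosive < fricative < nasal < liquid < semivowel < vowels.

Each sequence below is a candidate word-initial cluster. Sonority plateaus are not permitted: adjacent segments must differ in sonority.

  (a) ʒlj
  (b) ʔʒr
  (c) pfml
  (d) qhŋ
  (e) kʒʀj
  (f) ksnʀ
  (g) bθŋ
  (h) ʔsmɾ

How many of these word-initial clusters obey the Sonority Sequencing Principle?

8

(a) ʒlj: profile 2-4-5 — obeys.
(b) ʔʒr: profile 1-2-4 — obeys.
(c) pfml: profile 1-2-3-4 — obeys.
(d) qhŋ: profile 1-2-3 — obeys.
(e) kʒʀj: profile 1-2-4-5 — obeys.
(f) ksnʀ: profile 1-2-3-4 — obeys.
(g) bθŋ: profile 1-2-3 — obeys.
(h) ʔsmɾ: profile 1-2-3-4 — obeys.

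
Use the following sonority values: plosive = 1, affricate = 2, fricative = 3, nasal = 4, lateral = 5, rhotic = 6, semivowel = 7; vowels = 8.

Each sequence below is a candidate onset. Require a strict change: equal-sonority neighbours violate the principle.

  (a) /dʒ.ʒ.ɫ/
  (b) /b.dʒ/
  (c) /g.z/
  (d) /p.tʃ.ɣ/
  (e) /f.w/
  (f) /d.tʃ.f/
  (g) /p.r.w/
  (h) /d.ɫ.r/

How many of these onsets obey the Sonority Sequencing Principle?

(a) sonority 2-3-5: well-formed.
(b) sonority 1-2: well-formed.
(c) sonority 1-3: well-formed.
(d) sonority 1-2-3: well-formed.
(e) sonority 3-7: well-formed.
(f) sonority 1-2-3: well-formed.
(g) sonority 1-6-7: well-formed.
(h) sonority 1-5-6: well-formed.

8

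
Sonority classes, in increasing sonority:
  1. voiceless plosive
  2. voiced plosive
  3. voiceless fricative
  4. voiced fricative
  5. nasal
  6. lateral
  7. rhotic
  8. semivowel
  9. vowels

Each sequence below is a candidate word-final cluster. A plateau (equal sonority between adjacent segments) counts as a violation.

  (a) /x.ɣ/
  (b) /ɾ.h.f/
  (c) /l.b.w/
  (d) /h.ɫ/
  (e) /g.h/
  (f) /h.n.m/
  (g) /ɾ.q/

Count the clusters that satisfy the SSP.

(a) sonority 3-4: ill-formed.
(b) sonority 7-3-3: ill-formed.
(c) sonority 6-2-8: ill-formed.
(d) sonority 3-6: ill-formed.
(e) sonority 2-3: ill-formed.
(f) sonority 3-5-5: ill-formed.
(g) sonority 7-1: well-formed.

1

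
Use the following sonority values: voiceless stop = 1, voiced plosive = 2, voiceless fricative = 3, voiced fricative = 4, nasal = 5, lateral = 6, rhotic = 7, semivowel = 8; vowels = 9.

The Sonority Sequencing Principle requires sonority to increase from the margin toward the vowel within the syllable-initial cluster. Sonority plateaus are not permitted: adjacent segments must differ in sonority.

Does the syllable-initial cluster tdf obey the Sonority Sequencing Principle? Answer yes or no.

yes

/t/: voiceless stop = 1.
/d/: voiced plosive = 2.
/f/: voiceless fricative = 3.
The profile 1-2-3 strictly rises, so the syllable-initial cluster satisfies the SSP.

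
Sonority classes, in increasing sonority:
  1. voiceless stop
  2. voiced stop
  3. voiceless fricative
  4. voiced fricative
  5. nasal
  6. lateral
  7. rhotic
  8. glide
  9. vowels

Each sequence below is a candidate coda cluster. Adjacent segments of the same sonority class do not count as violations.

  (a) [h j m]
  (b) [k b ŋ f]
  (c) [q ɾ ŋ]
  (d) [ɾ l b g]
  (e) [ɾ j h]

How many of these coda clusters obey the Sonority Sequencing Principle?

1

(a) 3-8-5 → violates
(b) 1-2-5-3 → violates
(c) 1-7-5 → violates
(d) 7-6-2-2 → obeys
(e) 7-8-3 → violates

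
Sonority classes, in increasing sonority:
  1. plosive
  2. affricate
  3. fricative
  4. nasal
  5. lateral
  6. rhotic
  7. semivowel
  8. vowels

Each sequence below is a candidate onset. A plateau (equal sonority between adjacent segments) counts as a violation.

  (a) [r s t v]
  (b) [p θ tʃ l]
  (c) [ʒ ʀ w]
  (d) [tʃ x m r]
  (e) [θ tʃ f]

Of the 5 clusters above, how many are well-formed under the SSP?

(a) 6-3-1-3 → violates
(b) 1-3-2-5 → violates
(c) 3-6-7 → obeys
(d) 2-3-4-6 → obeys
(e) 3-2-3 → violates

2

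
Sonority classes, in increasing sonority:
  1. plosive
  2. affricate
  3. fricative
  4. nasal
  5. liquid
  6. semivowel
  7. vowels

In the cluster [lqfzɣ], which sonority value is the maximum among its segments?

5

/l/ is a liquid (sonority 5).
/q/ is a plosive (sonority 1).
/f/ is a fricative (sonority 3).
/z/ is a fricative (sonority 3).
/ɣ/ is a fricative (sonority 3).
The maximum is 5.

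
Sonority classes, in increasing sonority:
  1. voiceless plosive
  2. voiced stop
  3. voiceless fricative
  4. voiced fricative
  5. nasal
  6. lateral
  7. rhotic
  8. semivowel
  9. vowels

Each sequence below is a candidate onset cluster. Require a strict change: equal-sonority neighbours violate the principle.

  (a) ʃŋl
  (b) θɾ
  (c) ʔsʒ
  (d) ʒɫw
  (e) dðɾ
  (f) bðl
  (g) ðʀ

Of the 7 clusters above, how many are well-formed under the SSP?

(a) ʃŋl: profile 3-5-6 — obeys.
(b) θɾ: profile 3-7 — obeys.
(c) ʔsʒ: profile 1-3-4 — obeys.
(d) ʒɫw: profile 4-6-8 — obeys.
(e) dðɾ: profile 2-4-7 — obeys.
(f) bðl: profile 2-4-6 — obeys.
(g) ðʀ: profile 4-7 — obeys.

7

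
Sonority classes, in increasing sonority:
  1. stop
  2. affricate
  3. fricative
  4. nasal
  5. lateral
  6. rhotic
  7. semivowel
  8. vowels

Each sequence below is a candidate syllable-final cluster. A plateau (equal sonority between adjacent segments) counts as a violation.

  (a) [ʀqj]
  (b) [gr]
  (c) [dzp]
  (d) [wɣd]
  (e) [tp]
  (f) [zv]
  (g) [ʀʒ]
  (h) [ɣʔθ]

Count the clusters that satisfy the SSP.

(a) sonority 6-1-7: ill-formed.
(b) sonority 1-6: ill-formed.
(c) sonority 1-3-1: ill-formed.
(d) sonority 7-3-1: well-formed.
(e) sonority 1-1: ill-formed.
(f) sonority 3-3: ill-formed.
(g) sonority 6-3: well-formed.
(h) sonority 3-1-3: ill-formed.

2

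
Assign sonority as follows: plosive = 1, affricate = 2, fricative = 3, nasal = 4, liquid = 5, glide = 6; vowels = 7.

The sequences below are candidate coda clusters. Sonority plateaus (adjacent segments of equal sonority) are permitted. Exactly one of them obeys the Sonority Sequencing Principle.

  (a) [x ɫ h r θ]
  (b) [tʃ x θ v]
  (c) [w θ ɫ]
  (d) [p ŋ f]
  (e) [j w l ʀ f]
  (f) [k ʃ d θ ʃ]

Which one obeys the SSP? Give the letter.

(a) sonority 3-5-3-5-3: ill-formed.
(b) sonority 2-3-3-3: ill-formed.
(c) sonority 6-3-5: ill-formed.
(d) sonority 1-4-3: ill-formed.
(e) sonority 6-6-5-5-3: well-formed.
(f) sonority 1-3-1-3-3: ill-formed.

e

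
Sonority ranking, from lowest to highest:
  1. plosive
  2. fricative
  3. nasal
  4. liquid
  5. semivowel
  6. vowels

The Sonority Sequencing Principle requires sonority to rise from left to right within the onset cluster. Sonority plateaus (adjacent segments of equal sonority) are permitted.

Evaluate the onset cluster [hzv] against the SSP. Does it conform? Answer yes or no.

/h/: fricative = 2.
/z/: fricative = 2.
/v/: fricative = 2.
The profile 2-2-2 is non-decreasing (plateaus allowed), so the onset cluster satisfies the SSP.

yes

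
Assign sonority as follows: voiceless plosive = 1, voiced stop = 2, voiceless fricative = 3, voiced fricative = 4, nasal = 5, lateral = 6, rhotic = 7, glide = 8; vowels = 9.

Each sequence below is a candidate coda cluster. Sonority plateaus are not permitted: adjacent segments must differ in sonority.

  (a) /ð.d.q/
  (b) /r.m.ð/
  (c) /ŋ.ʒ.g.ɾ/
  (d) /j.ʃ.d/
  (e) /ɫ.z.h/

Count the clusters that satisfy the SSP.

4

(a) 4-2-1 → obeys
(b) 7-5-4 → obeys
(c) 5-4-2-7 → violates
(d) 8-3-2 → obeys
(e) 6-4-3 → obeys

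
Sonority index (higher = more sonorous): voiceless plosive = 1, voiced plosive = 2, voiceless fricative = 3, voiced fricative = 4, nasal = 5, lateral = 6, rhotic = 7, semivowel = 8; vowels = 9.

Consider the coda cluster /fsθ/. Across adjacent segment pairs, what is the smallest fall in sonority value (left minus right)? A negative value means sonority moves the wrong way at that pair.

0

/f/ — voiceless fricative, sonority 3.
/s/ — voiceless fricative, sonority 3.
/θ/ — voiceless fricative, sonority 3.
/f/→/s/: change +0.
/s/→/θ/: change +0.
Minimum = 0.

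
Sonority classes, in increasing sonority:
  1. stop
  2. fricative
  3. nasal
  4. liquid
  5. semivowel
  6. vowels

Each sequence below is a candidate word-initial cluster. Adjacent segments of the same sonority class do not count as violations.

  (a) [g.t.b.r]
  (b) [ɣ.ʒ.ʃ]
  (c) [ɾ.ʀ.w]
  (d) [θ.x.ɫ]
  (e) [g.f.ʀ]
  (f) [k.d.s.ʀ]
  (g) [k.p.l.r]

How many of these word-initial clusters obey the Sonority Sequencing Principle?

(a) sonority 1-1-1-4: well-formed.
(b) sonority 2-2-2: well-formed.
(c) sonority 4-4-5: well-formed.
(d) sonority 2-2-4: well-formed.
(e) sonority 1-2-4: well-formed.
(f) sonority 1-1-2-4: well-formed.
(g) sonority 1-1-4-4: well-formed.

7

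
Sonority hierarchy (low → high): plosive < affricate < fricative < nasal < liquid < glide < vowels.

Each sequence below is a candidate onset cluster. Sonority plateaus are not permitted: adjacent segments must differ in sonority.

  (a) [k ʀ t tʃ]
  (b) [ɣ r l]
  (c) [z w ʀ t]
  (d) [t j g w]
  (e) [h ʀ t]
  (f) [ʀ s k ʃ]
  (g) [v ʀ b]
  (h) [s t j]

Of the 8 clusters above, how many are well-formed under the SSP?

(a) [k ʀ t tʃ]: profile 1-5-1-2 — violates.
(b) [ɣ r l]: profile 3-5-5 — violates.
(c) [z w ʀ t]: profile 3-6-5-1 — violates.
(d) [t j g w]: profile 1-6-1-6 — violates.
(e) [h ʀ t]: profile 3-5-1 — violates.
(f) [ʀ s k ʃ]: profile 5-3-1-3 — violates.
(g) [v ʀ b]: profile 3-5-1 — violates.
(h) [s t j]: profile 3-1-6 — violates.

0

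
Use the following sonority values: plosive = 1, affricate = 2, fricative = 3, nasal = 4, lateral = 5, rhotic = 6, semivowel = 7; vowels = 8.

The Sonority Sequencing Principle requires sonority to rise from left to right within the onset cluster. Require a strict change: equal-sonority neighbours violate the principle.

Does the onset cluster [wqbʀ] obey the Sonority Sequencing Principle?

no

/w/ is a semivowel (sonority 7).
/q/ is a plosive (sonority 1).
/b/ is a plosive (sonority 1).
/ʀ/ is a rhotic (sonority 6).
The profile is 7-1-1-6. Between /w/ (7) and /q/ (1) sonority does not rise, so the cluster violates the SSP.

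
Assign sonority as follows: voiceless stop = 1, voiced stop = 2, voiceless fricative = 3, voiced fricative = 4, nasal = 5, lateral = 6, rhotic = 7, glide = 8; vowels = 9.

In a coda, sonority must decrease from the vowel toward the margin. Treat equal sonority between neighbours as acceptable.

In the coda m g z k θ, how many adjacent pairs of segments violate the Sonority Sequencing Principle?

/m/ is a nasal (sonority 5).
/g/ is a voiced stop (sonority 2).
/z/ is a voiced fricative (sonority 4).
/k/ is a voiceless stop (sonority 1).
/θ/ is a voiceless fricative (sonority 3).
/m/→/g/: 5→2 (falls) — ok.
/g/→/z/: 2→4 (does not fall) — violation.
/z/→/k/: 4→1 (falls) — ok.
/k/→/θ/: 1→3 (does not fall) — violation.

2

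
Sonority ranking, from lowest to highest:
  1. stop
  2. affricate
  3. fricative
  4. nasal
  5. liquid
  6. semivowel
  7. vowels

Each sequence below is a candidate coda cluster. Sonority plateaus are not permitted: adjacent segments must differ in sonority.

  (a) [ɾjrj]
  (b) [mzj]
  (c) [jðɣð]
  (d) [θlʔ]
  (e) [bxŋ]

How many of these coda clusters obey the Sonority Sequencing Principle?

(a) [ɾjrj]: profile 5-6-5-6 — violates.
(b) [mzj]: profile 4-3-6 — violates.
(c) [jðɣð]: profile 6-3-3-3 — violates.
(d) [θlʔ]: profile 3-5-1 — violates.
(e) [bxŋ]: profile 1-3-4 — violates.

0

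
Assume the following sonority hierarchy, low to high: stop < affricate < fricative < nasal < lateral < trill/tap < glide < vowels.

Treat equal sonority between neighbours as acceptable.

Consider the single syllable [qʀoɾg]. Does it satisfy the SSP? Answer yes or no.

Onset: /q/ is a stop (sonority 1), /ʀ/ is a trill/tap (sonority 6); then the nucleus /o/ (sonority 8).
Onset profile 1-6-8 — rises to the nucleus.
Coda: /ɾ/ is a trill/tap (sonority 6), /g/ is a stop (sonority 1).
Coda profile 8-6-1 — falls from the nucleus.

yes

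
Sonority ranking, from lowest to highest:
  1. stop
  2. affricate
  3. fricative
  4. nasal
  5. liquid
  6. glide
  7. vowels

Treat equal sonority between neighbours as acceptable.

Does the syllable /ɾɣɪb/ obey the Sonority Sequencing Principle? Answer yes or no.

Onset: /ɾ/ is a liquid (sonority 5), /ɣ/ is a fricative (sonority 3); then the nucleus /ɪ/ (sonority 7).
Onset profile 5-3-7 — does not rise throughout.
Coda: /b/ is a stop (sonority 1).
Coda profile 7-1 — falls from the nucleus.

no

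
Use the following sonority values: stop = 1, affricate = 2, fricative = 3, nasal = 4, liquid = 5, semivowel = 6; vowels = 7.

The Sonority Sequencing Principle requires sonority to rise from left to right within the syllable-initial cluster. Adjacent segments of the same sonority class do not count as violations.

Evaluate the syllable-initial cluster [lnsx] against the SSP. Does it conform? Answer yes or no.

no

/l/: liquid = 5.
/n/: nasal = 4.
/s/: fricative = 3.
/x/: fricative = 3.
The profile is 5-4-3-3. Between /l/ (5) and /n/ (4) sonority does not rise, so the cluster violates the SSP.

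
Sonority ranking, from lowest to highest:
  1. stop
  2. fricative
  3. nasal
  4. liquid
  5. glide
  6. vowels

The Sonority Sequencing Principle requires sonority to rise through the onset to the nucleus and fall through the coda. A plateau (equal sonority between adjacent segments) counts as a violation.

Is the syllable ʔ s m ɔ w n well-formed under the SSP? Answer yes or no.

yes

Onset: /ʔ/ is a stop (sonority 1), /s/ is a fricative (sonority 2), /m/ is a nasal (sonority 3); then the nucleus /ɔ/ (sonority 6).
Onset profile 1-2-3-6 — rises to the nucleus.
Coda: /w/ is a glide (sonority 5), /n/ is a nasal (sonority 3).
Coda profile 6-5-3 — falls from the nucleus.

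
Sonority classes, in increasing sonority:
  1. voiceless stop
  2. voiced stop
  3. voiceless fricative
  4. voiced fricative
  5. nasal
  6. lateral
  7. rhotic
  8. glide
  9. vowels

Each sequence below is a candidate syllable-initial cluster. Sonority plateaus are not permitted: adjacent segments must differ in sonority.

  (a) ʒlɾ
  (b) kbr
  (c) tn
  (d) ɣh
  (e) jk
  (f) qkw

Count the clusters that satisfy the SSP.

(a) ʒlɾ: profile 4-6-7 — obeys.
(b) kbr: profile 1-2-7 — obeys.
(c) tn: profile 1-5 — obeys.
(d) ɣh: profile 4-3 — violates.
(e) jk: profile 8-1 — violates.
(f) qkw: profile 1-1-8 — violates.

3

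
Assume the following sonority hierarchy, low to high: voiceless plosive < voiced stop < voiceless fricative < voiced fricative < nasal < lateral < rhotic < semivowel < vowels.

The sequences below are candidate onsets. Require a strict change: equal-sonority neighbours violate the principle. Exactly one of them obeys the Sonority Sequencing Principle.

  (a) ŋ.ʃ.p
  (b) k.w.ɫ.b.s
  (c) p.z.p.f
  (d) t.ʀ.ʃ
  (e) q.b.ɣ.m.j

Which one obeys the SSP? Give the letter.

(a) 5-3-1 → violates
(b) 1-8-6-2-3 → violates
(c) 1-4-1-3 → violates
(d) 1-7-3 → violates
(e) 1-2-4-5-8 → obeys

e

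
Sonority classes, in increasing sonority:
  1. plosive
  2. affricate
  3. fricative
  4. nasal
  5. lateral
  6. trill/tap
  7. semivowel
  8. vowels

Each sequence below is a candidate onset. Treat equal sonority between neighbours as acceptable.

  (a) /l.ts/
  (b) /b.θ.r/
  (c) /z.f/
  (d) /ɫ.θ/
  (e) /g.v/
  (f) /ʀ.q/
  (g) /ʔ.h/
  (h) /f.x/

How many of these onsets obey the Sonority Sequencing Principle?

5

(a) sonority 5-2: ill-formed.
(b) sonority 1-3-6: well-formed.
(c) sonority 3-3: well-formed.
(d) sonority 5-3: ill-formed.
(e) sonority 1-3: well-formed.
(f) sonority 6-1: ill-formed.
(g) sonority 1-3: well-formed.
(h) sonority 3-3: well-formed.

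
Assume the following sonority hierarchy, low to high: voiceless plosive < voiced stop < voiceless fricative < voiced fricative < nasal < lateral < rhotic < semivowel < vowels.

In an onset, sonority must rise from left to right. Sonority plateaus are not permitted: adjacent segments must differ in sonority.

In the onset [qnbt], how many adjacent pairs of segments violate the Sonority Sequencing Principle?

/q/ — voiceless plosive, sonority 1.
/n/ — nasal, sonority 5.
/b/ — voiced stop, sonority 2.
/t/ — voiceless plosive, sonority 1.
/q/→/n/: 1→5 (rises) — ok.
/n/→/b/: 5→2 (does not rise) — violation.
/b/→/t/: 2→1 (does not rise) — violation.

2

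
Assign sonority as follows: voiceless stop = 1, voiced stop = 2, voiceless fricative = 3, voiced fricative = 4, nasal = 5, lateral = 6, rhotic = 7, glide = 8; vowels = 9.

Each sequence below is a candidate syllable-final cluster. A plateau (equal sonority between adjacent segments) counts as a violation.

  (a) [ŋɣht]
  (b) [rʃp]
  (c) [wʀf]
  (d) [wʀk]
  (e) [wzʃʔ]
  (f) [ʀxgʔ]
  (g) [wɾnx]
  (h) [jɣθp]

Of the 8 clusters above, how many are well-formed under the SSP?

8

(a) [ŋɣht]: profile 5-4-3-1 — obeys.
(b) [rʃp]: profile 7-3-1 — obeys.
(c) [wʀf]: profile 8-7-3 — obeys.
(d) [wʀk]: profile 8-7-1 — obeys.
(e) [wzʃʔ]: profile 8-4-3-1 — obeys.
(f) [ʀxgʔ]: profile 7-3-2-1 — obeys.
(g) [wɾnx]: profile 8-7-5-3 — obeys.
(h) [jɣθp]: profile 8-4-3-1 — obeys.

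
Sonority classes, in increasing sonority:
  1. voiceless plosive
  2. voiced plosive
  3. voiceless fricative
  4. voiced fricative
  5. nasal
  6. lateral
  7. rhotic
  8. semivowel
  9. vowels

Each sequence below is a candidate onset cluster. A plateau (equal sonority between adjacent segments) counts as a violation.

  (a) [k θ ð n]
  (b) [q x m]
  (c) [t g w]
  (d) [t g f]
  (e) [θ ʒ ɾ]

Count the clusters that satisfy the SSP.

(a) [k θ ð n]: profile 1-3-4-5 — obeys.
(b) [q x m]: profile 1-3-5 — obeys.
(c) [t g w]: profile 1-2-8 — obeys.
(d) [t g f]: profile 1-2-3 — obeys.
(e) [θ ʒ ɾ]: profile 3-4-7 — obeys.

5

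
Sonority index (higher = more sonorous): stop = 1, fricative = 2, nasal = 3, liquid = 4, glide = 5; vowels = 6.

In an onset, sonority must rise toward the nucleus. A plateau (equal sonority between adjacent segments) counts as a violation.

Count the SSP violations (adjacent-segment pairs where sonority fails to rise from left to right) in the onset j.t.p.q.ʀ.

/j/ is a glide (sonority 5).
/t/ is a stop (sonority 1).
/p/ is a stop (sonority 1).
/q/ is a stop (sonority 1).
/ʀ/ is a liquid (sonority 4).
/j/→/t/: 5→1 (does not rise) — violation.
/t/→/p/: 1→1 (plateau) — violation.
/p/→/q/: 1→1 (plateau) — violation.
/q/→/ʀ/: 1→4 (rises) — ok.

3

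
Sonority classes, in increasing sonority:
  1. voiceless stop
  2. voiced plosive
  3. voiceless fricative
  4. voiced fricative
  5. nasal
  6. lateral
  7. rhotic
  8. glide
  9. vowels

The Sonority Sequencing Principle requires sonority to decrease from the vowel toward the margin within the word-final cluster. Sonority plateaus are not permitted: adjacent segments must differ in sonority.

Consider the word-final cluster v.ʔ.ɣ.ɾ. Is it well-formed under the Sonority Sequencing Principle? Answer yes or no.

no

/v/: voiced fricative = 4.
/ʔ/: voiceless stop = 1.
/ɣ/: voiced fricative = 4.
/ɾ/: rhotic = 7.
The profile is 4-1-4-7. Between /ʔ/ (1) and /ɣ/ (4) sonority does not fall, so the cluster violates the SSP.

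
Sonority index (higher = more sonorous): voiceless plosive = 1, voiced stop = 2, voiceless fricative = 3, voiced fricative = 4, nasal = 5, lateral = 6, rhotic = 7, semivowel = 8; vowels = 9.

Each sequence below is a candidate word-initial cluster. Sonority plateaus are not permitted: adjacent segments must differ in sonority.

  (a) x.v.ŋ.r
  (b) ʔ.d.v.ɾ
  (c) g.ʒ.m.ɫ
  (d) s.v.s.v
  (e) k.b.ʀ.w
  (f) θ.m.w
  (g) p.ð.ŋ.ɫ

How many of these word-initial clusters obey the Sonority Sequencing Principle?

6

(a) 3-4-5-7 → obeys
(b) 1-2-4-7 → obeys
(c) 2-4-5-6 → obeys
(d) 3-4-3-4 → violates
(e) 1-2-7-8 → obeys
(f) 3-5-8 → obeys
(g) 1-4-5-6 → obeys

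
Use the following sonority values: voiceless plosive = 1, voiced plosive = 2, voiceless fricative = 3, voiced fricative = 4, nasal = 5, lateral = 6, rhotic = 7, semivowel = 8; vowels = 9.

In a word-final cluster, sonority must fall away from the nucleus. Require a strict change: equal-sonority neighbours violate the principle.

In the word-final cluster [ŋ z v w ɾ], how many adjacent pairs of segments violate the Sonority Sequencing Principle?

2

/ŋ/ is a nasal (sonority 5).
/z/ is a voiced fricative (sonority 4).
/v/ is a voiced fricative (sonority 4).
/w/ is a semivowel (sonority 8).
/ɾ/ is a rhotic (sonority 7).
/ŋ/→/z/: 5→4 (falls) — ok.
/z/→/v/: 4→4 (plateau) — violation.
/v/→/w/: 4→8 (does not fall) — violation.
/w/→/ɾ/: 8→7 (falls) — ok.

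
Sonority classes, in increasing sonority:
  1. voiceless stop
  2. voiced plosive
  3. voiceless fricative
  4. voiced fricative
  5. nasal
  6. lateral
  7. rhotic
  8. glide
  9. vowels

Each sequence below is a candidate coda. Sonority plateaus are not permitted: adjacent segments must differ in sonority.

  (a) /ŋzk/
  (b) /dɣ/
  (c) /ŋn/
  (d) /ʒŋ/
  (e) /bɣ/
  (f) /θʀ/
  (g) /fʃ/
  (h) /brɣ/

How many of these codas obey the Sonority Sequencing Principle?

(a) 5-4-1 → obeys
(b) 2-4 → violates
(c) 5-5 → violates
(d) 4-5 → violates
(e) 2-4 → violates
(f) 3-7 → violates
(g) 3-3 → violates
(h) 2-7-4 → violates

1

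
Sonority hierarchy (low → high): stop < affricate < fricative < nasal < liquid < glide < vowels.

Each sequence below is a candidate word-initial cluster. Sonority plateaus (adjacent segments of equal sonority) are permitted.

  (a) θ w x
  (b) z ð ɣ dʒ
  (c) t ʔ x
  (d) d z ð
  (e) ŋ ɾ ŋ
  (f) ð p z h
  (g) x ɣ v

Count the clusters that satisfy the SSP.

3

(a) 3-6-3 → violates
(b) 3-3-3-2 → violates
(c) 1-1-3 → obeys
(d) 1-3-3 → obeys
(e) 4-5-4 → violates
(f) 3-1-3-3 → violates
(g) 3-3-3 → obeys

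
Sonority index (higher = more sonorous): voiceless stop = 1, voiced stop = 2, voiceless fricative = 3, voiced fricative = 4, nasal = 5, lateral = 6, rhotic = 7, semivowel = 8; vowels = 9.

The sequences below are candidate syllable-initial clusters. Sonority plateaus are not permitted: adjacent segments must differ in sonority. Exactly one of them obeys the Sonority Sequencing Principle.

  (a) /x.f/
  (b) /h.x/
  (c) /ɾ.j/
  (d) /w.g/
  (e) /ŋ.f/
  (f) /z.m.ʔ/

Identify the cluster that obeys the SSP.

(a) sonority 3-3: ill-formed.
(b) sonority 3-3: ill-formed.
(c) sonority 7-8: well-formed.
(d) sonority 8-2: ill-formed.
(e) sonority 5-3: ill-formed.
(f) sonority 4-5-1: ill-formed.

c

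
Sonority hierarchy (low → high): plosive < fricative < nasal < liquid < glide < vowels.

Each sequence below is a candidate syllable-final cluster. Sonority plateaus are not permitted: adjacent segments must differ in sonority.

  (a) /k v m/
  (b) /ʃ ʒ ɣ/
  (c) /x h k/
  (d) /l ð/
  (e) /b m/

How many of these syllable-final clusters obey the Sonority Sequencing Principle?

1

(a) sonority 1-2-3: ill-formed.
(b) sonority 2-2-2: ill-formed.
(c) sonority 2-2-1: ill-formed.
(d) sonority 4-2: well-formed.
(e) sonority 1-3: ill-formed.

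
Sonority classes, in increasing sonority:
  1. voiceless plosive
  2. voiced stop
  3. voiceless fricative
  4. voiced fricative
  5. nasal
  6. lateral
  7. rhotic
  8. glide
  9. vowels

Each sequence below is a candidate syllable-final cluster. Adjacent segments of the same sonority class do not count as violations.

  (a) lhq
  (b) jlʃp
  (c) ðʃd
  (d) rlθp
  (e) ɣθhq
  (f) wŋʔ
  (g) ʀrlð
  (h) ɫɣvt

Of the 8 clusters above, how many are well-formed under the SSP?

(a) sonority 6-3-1: well-formed.
(b) sonority 8-6-3-1: well-formed.
(c) sonority 4-3-2: well-formed.
(d) sonority 7-6-3-1: well-formed.
(e) sonority 4-3-3-1: well-formed.
(f) sonority 8-5-1: well-formed.
(g) sonority 7-7-6-4: well-formed.
(h) sonority 6-4-4-1: well-formed.

8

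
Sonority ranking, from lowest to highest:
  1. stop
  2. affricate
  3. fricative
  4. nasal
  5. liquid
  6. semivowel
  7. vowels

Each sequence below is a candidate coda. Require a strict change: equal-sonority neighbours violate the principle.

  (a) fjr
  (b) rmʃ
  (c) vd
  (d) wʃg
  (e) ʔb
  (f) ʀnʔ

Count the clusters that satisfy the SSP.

4

(a) fjr: profile 3-6-5 — violates.
(b) rmʃ: profile 5-4-3 — obeys.
(c) vd: profile 3-1 — obeys.
(d) wʃg: profile 6-3-1 — obeys.
(e) ʔb: profile 1-1 — violates.
(f) ʀnʔ: profile 5-4-1 — obeys.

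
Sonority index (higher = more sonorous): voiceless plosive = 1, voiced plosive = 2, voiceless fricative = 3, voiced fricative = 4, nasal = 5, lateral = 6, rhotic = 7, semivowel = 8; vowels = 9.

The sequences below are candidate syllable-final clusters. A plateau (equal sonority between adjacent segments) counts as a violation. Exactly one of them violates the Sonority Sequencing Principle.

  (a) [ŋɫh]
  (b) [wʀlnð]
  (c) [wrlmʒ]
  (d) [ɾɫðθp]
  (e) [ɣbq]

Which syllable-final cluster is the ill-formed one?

a

(a) sonority 5-6-3: ill-formed.
(b) sonority 8-7-6-5-4: well-formed.
(c) sonority 8-7-6-5-4: well-formed.
(d) sonority 7-6-4-3-1: well-formed.
(e) sonority 4-2-1: well-formed.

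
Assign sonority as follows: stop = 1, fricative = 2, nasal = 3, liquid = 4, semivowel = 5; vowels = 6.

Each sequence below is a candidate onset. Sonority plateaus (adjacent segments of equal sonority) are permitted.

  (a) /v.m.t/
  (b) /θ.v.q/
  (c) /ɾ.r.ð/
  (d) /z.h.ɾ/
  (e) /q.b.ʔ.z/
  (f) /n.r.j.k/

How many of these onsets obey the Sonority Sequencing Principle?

(a) /v.m.t/: profile 2-3-1 — violates.
(b) /θ.v.q/: profile 2-2-1 — violates.
(c) /ɾ.r.ð/: profile 4-4-2 — violates.
(d) /z.h.ɾ/: profile 2-2-4 — obeys.
(e) /q.b.ʔ.z/: profile 1-1-1-2 — obeys.
(f) /n.r.j.k/: profile 3-4-5-1 — violates.

2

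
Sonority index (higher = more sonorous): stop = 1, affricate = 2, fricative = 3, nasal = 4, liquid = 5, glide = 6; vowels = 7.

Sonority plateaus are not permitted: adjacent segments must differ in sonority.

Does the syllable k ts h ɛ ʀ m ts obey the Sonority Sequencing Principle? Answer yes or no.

Onset: /k/ is a stop (sonority 1), /ts/ is an affricate (sonority 2), /h/ is a fricative (sonority 3); then the nucleus /ɛ/ (sonority 7).
Onset profile 1-2-3-7 — rises to the nucleus.
Coda: /ʀ/ is a liquid (sonority 5), /m/ is a nasal (sonority 4), /ts/ is an affricate (sonority 2).
Coda profile 7-5-4-2 — falls from the nucleus.

yes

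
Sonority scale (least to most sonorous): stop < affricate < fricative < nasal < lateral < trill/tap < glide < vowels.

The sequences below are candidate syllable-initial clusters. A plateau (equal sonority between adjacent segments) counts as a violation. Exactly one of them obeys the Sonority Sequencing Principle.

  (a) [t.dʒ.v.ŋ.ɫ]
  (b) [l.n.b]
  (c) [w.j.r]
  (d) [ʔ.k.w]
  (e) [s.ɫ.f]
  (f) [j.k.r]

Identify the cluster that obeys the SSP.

(a) sonority 1-2-3-4-5: well-formed.
(b) sonority 5-4-1: ill-formed.
(c) sonority 7-7-6: ill-formed.
(d) sonority 1-1-7: ill-formed.
(e) sonority 3-5-3: ill-formed.
(f) sonority 7-1-6: ill-formed.

a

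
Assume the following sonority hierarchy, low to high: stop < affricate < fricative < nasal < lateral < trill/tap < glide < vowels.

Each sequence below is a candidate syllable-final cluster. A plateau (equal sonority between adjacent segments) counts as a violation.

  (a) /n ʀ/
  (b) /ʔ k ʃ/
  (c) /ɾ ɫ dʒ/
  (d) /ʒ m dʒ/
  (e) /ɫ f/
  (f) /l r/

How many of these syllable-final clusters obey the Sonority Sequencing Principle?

2

(a) /n ʀ/: profile 4-6 — violates.
(b) /ʔ k ʃ/: profile 1-1-3 — violates.
(c) /ɾ ɫ dʒ/: profile 6-5-2 — obeys.
(d) /ʒ m dʒ/: profile 3-4-2 — violates.
(e) /ɫ f/: profile 5-3 — obeys.
(f) /l r/: profile 5-6 — violates.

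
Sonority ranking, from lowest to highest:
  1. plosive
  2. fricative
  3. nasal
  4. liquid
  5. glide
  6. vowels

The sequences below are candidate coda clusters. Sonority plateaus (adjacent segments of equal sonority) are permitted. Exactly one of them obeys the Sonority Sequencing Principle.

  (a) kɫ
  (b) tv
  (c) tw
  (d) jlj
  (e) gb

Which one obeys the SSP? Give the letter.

(a) 1-4 → violates
(b) 1-2 → violates
(c) 1-5 → violates
(d) 5-4-5 → violates
(e) 1-1 → obeys

e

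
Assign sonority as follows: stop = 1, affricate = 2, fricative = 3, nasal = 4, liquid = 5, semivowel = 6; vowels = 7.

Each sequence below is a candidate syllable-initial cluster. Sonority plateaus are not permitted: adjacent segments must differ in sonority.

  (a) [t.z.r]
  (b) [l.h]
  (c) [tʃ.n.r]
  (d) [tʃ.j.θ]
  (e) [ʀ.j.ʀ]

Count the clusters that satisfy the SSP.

2

(a) [t.z.r]: profile 1-3-5 — obeys.
(b) [l.h]: profile 5-3 — violates.
(c) [tʃ.n.r]: profile 2-4-5 — obeys.
(d) [tʃ.j.θ]: profile 2-6-3 — violates.
(e) [ʀ.j.ʀ]: profile 5-6-5 — violates.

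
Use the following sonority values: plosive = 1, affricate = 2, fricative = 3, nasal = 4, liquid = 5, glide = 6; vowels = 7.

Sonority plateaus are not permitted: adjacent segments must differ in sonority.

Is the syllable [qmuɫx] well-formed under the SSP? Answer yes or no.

yes

Onset: /q/ is a plosive (sonority 1), /m/ is a nasal (sonority 4); then the nucleus /u/ (sonority 7).
Onset profile 1-4-7 — rises to the nucleus.
Coda: /ɫ/ is a liquid (sonority 5), /x/ is a fricative (sonority 3).
Coda profile 7-5-3 — falls from the nucleus.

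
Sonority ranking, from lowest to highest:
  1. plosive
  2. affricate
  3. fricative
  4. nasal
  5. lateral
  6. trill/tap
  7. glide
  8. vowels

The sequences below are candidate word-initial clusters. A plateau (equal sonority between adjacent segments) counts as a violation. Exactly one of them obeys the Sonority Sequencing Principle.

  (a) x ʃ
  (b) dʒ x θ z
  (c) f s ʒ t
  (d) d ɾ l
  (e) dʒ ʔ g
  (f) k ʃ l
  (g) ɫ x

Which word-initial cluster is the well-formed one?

f

(a) sonority 3-3: ill-formed.
(b) sonority 2-3-3-3: ill-formed.
(c) sonority 3-3-3-1: ill-formed.
(d) sonority 1-6-5: ill-formed.
(e) sonority 2-1-1: ill-formed.
(f) sonority 1-3-5: well-formed.
(g) sonority 5-3: ill-formed.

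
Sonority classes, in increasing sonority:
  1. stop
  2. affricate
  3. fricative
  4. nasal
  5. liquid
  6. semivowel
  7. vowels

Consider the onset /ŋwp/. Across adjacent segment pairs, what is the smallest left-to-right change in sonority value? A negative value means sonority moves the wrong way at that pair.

-5

/ŋ/ — nasal, sonority 4.
/w/ — semivowel, sonority 6.
/p/ — stop, sonority 1.
/ŋ/→/w/: change +2.
/w/→/p/: change -5.
Minimum = -5.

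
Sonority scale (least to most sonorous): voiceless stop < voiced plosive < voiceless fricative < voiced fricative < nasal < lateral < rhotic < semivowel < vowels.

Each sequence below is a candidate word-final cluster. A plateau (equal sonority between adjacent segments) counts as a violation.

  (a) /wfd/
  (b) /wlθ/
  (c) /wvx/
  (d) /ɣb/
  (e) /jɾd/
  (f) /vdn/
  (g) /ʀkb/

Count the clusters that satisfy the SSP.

(a) /wfd/: profile 8-3-2 — obeys.
(b) /wlθ/: profile 8-6-3 — obeys.
(c) /wvx/: profile 8-4-3 — obeys.
(d) /ɣb/: profile 4-2 — obeys.
(e) /jɾd/: profile 8-7-2 — obeys.
(f) /vdn/: profile 4-2-5 — violates.
(g) /ʀkb/: profile 7-1-2 — violates.

5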